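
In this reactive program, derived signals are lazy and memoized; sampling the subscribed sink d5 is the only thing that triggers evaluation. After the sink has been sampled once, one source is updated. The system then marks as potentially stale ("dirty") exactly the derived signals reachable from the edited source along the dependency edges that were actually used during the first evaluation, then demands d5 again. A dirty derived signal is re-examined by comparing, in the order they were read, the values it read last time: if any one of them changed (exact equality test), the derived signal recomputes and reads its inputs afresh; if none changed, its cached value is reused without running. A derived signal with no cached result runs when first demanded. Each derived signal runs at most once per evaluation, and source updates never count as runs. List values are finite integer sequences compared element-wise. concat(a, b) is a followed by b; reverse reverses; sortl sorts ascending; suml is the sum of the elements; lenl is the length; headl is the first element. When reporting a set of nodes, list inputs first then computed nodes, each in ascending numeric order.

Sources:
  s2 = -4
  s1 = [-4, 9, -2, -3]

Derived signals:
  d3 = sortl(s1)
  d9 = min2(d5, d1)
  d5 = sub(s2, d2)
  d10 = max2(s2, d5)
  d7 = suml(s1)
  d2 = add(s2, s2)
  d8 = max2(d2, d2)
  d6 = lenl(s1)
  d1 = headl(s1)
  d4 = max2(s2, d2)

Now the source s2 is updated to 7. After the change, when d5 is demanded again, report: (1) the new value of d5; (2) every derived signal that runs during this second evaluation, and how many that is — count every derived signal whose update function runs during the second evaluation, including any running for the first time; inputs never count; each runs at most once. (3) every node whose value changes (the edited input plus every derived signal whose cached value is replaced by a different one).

Demanding d5 again yields -7.
2 derived signals run: d2, d5.
The nodes whose values change: s2, d2, d5.

First demand of the output computes:
  d2 = add(-4, -4) = -8
  d5 = sub(-4, -8) = 4

After the edit, cleaning proceeds:
  d2: a read changed (s2 -4->7; s2 -4->7) — executes, giving 14.
  d5: a read changed (s2 -4->7; d2 -8->14) — executes, giving -7.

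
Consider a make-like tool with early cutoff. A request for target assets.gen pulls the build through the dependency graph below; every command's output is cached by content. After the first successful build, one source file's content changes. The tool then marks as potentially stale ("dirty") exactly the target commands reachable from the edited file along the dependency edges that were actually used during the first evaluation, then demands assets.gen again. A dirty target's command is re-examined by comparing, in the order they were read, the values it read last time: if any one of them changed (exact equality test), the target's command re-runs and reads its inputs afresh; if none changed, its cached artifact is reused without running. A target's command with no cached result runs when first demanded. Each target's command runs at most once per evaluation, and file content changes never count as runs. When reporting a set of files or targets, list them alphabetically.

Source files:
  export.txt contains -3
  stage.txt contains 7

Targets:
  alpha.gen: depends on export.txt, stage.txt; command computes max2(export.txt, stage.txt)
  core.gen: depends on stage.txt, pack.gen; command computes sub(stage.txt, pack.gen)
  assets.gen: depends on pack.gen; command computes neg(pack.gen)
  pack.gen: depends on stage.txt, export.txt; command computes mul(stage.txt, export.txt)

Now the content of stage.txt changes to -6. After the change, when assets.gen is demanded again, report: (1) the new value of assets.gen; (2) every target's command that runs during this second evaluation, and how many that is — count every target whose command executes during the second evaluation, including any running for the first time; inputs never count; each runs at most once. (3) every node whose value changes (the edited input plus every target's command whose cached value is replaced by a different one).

Demanding assets.gen again yields -18.
2 target commands run: assets.gen, pack.gen.
The nodes whose values change: assets.gen, pack.gen, stage.txt.

First demand of the output computes:
  pack.gen = mul(7, -3) = -21
  assets.gen = neg(-21) = 21

After the edit, cleaning proceeds:
  pack.gen: a read changed (stage.txt 7->-6) — executes, giving 18.
  assets.gen: a read changed (pack.gen -21->18) — executes, giving -18.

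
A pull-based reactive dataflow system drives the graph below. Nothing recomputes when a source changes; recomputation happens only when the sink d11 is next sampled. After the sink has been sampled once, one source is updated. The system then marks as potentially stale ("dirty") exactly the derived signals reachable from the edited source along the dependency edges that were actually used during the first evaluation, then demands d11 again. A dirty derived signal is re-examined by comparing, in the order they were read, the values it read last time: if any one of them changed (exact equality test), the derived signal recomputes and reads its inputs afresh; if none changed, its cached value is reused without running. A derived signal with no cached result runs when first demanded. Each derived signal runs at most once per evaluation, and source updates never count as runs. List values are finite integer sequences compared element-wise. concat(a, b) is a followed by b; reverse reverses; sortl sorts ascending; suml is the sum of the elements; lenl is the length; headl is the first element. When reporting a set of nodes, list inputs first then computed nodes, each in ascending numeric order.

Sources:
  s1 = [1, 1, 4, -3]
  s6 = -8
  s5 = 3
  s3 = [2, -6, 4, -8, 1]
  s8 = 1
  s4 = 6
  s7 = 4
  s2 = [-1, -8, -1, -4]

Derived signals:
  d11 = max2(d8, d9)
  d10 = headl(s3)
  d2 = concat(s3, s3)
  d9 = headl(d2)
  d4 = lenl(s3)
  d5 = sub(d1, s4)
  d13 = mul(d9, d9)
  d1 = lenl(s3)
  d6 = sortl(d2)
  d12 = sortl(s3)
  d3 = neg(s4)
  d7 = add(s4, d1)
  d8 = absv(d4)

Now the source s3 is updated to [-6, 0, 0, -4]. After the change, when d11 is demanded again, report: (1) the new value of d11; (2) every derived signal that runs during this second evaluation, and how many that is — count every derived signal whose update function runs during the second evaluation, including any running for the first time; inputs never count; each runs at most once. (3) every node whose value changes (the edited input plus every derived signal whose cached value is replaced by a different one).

New value of d11: 4.
Derived signals that run: d2, d4, d8, d9, d11 — 5 in total.
Values that change: s3, d2, d4, d8, d9, d11.

First evaluation (everything demanded from the output):
  d2 = concat([2, -6, 4, -8, 1], [2, -6, 4, -8, 1]) = [2, -6, 4, -8, 1, 2, -6, 4, -8, 1]
  d4 = lenl([2, -6, 4, -8, 1]) = 5
  d8 = absv(5) = 5
  d9 = headl([2, -6, 4, -8, 1, 2, -6, 4, -8, 1]) = 2
  d11 = max2(5, 2) = 5

Propagation after the edit:
  d2: runs — s3 [2, -6, 4, -8, 1]->[-6, 0, 0, -4]; s3 [2, -6, 4, -8, 1]->[-6, 0, 0, -4]; result [-6, 0, 0, -4, -6, 0, 0, -4].
  d4: runs — s3 [2, -6, 4, -8, 1]->[-6, 0, 0, -4]; result 4.
  d8: runs — d4 5->4; result 4.
  d9: runs — d2 [2, -6, 4, -8, 1, 2, -6, 4, -8, 1]->[-6, 0, 0, -4, -6, 0, 0, -4]; result -6.
  d11: runs — d8 5->4; d9 2->-6; result 4.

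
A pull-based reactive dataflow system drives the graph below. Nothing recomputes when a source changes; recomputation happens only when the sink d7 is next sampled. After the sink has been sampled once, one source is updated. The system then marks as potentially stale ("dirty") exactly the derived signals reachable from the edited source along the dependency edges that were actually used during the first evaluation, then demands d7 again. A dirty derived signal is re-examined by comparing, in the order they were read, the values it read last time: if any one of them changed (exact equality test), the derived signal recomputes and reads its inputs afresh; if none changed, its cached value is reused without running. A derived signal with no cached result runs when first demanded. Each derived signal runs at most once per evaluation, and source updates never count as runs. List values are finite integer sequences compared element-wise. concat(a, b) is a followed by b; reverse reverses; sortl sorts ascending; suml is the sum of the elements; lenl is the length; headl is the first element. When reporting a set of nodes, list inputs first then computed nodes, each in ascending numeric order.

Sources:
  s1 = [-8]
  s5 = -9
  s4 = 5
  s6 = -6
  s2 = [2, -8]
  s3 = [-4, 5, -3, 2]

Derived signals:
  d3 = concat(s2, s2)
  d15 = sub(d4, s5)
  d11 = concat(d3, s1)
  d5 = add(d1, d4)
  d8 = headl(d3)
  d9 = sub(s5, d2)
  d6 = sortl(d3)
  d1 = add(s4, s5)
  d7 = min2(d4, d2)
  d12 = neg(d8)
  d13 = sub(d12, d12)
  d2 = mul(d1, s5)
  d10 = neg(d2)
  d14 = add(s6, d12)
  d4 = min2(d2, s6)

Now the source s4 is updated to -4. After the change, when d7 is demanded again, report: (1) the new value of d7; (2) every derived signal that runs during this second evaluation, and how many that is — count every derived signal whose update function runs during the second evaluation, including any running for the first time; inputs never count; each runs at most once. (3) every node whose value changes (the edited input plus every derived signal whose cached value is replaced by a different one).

First evaluation (everything demanded from the output):
  d1 = add(5, -9) = -4
  d2 = mul(-4, -9) = 36
  d4 = min2(36, -6) = -6
  d7 = min2(-6, 36) = -6

Propagation after the edit:
  d1: runs — s4 5->-4; result -13.
  d2: runs — d1 -4->-13; result 117.
  d4: runs — d2 36->117; result -6 (same value as before).
  d7: runs — d2 36->117; result -6 (same value as before).

New value of d7: -6.
Derived signals that run: d1, d2, d4, d7 — 4 in total.
Values that change: s4, d1, d2.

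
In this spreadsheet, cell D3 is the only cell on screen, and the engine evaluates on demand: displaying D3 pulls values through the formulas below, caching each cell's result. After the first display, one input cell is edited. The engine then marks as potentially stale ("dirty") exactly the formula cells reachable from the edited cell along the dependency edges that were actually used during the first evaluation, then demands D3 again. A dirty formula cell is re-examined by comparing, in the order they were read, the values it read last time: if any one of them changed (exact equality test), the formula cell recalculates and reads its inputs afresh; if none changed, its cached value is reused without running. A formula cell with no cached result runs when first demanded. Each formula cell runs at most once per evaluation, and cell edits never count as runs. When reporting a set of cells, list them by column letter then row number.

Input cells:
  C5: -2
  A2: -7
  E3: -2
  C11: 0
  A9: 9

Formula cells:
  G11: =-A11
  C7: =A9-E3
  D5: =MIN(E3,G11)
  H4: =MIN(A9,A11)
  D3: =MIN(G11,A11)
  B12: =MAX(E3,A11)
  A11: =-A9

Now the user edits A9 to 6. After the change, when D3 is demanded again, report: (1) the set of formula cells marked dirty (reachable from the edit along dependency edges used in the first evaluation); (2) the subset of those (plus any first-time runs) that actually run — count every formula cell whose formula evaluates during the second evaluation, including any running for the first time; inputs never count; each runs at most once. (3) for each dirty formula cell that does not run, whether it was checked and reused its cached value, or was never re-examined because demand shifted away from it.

Dirty set: A11, D3, G11.
Run set: A11, D3, G11 (3 run).
All dirty formula cells ended up running.

Initial pass — values computed on the first demand:
  A11 = -(9) = -9
  G11 = -(-9) = 9
  D3 = MIN(9, -9) = -9

Second demand — change propagation:
  A11: re-runs because A9 9->6; new result -6.
  G11: re-runs because A11 -9->-6; new result 6.
  D3: re-runs because G11 9->6; A11 -9->-6; new result -6.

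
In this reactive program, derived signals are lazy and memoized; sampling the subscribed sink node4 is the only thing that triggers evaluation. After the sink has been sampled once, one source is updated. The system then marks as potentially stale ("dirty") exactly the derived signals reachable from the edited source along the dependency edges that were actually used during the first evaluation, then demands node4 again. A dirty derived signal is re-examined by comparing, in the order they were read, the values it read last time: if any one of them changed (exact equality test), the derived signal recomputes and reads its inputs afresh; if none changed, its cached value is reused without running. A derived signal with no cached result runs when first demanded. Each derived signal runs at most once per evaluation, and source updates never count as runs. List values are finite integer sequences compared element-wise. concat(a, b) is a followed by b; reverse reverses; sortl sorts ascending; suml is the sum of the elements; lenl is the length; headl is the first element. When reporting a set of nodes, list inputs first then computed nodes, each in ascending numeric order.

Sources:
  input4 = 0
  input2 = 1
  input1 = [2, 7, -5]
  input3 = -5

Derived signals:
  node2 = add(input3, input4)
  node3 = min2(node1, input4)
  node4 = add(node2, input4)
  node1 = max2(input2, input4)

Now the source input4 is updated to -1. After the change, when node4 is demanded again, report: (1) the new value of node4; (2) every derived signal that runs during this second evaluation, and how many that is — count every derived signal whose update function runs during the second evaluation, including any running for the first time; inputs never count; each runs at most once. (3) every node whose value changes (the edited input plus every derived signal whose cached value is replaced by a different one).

Demanding node4 again yields -7.
2 derived signals run: node2, node4.
The nodes whose values change: input4, node2, node4.

First demand of the output computes:
  node2 = add(-5, 0) = -5
  node4 = add(-5, 0) = -5

After the edit, cleaning proceeds:
  node2: a read changed (input4 0->-1) — executes, giving -6.
  node4: a read changed (node2 -5->-6; input4 0->-1) — executes, giving -7.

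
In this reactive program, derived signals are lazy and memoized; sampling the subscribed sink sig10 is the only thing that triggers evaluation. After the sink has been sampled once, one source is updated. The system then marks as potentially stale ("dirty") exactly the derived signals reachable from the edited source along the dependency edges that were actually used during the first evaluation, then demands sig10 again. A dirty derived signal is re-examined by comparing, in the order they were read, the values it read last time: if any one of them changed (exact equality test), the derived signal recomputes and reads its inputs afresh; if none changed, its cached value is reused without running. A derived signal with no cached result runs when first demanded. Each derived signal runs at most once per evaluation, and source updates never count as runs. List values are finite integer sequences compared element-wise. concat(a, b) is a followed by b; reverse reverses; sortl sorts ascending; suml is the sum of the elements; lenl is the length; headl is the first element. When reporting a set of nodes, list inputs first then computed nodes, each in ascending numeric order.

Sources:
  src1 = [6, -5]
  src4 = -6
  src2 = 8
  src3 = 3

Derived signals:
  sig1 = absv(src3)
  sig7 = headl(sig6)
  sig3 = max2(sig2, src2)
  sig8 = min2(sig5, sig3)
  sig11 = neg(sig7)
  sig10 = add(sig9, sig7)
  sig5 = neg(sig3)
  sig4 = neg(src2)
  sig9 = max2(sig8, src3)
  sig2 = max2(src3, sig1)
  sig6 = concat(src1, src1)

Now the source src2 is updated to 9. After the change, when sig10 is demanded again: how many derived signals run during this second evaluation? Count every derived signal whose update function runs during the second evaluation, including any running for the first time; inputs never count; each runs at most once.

4 derived signals run: sig3, sig5, sig8, sig9.
Note the absorption at sig9: it re-runs yet its value is the same, leaving the output's value untouched.

First demand of the output computes:
  sig1 = absv(3) = 3
  sig2 = max2(3, 3) = 3
  sig3 = max2(3, 8) = 8
  sig5 = neg(8) = -8
  sig6 = concat([6, -5], [6, -5]) = [6, -5, 6, -5]
  sig7 = headl([6, -5, 6, -5]) = 6
  sig8 = min2(-8, 8) = -8
  sig9 = max2(-8, 3) = 3
  sig10 = add(3, 6) = 9

After the edit, cleaning proceeds:
  sig3: a read changed (src2 8->9) — executes, giving 9.
  sig5: a read changed (sig3 8->9) — executes, giving -9.
  sig8: a read changed (sig5 -8->-9; sig3 8->9) — executes, giving -9.
  sig9: a read changed (sig8 -8->-9) — executes, giving 3 — identical to its old value.
  sig10: dirty, but its reads are unchanged (sig9 unchanged, sig7 unchanged); cached 9 stands.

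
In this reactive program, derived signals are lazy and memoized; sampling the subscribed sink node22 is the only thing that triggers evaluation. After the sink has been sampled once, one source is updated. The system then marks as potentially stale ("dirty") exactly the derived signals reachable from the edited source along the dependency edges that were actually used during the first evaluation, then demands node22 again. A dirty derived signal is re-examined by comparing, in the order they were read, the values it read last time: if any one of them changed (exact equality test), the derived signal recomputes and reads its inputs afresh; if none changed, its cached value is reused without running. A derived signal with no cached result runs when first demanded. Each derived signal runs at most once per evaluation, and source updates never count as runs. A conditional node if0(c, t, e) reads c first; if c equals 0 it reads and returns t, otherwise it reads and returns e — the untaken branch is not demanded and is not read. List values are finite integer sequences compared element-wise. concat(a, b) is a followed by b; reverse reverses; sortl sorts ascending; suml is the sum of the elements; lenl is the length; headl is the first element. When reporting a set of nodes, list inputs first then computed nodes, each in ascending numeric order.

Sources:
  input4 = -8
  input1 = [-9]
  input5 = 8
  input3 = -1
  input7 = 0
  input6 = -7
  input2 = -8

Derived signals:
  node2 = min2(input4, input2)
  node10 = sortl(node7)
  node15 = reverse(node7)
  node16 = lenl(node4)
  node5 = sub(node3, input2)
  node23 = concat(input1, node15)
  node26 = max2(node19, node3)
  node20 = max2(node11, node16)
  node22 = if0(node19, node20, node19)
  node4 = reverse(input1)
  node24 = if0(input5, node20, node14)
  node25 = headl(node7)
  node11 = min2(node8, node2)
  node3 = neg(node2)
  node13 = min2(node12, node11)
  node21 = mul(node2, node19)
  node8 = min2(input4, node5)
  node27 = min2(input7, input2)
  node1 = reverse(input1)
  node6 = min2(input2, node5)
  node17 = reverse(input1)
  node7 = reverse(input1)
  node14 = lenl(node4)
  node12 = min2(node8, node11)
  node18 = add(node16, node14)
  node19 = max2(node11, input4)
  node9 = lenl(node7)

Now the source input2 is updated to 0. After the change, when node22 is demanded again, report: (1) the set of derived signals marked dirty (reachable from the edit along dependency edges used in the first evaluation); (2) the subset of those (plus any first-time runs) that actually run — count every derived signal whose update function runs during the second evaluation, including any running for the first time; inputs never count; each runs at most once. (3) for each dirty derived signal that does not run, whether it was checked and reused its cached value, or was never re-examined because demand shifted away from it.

The edit dirties: node2, node3, node5, node8, node11, node19, node22.
3 derived signals run: node2, node5, node8.
Cache hits after checking: node3, node11, node19, node22.
Note where the cutoff bites: node3 is checked, finds nothing changed, and keeps its cache.

First demand of the output computes:
  node2 = min2(-8, -8) = -8
  node3 = neg(-8) = 8
  node5 = sub(8, -8) = 16
  node8 = min2(-8, 16) = -8
  node11 = min2(-8, -8) = -8
  node19 = max2(-8, -8) = -8
  node22 = if0(node19=-8 -> else branch node19) = -8

After the edit, cleaning proceeds:
  node2: a read changed (input2 -8->0) — executes, giving -8 — identical to its old value.
  node3: dirty, but its reads are unchanged (node2 unchanged); cached 8 stands.
  node5: a read changed (input2 -8->0) — executes, giving 8.
  node8: a read changed (node5 16->8) — executes, giving -8 — identical to its old value.
  node11: dirty, but its reads are unchanged (node8 unchanged, node2 unchanged); cached -8 stands.
  node19: dirty, but its reads are unchanged (node11 unchanged, input4 unchanged); cached -8 stands.
  node22: dirty, but its reads are unchanged (node19 unchanged, node19 unchanged); cached -8 stands.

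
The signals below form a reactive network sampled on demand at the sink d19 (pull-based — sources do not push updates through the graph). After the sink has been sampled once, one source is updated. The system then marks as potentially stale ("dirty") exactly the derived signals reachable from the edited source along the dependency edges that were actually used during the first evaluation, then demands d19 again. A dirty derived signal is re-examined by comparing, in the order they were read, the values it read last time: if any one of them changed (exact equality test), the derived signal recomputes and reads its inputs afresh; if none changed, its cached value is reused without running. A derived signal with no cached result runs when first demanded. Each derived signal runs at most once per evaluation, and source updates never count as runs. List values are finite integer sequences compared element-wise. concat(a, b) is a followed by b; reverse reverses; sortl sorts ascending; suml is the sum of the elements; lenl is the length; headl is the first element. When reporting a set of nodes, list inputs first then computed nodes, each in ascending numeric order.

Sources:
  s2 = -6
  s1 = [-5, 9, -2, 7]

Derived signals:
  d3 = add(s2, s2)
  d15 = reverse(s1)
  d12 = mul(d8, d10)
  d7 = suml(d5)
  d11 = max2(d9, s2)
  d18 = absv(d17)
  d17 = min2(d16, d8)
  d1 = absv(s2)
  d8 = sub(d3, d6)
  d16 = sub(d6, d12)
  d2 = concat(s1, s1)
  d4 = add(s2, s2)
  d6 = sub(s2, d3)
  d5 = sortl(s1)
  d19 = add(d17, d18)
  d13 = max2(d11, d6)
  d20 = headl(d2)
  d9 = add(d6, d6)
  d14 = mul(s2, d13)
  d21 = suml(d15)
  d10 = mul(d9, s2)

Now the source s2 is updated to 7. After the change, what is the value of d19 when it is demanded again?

Initial pass — values computed on the first demand:
  d3 = add(-6, -6) = -12
  d6 = sub(-6, -12) = 6
  d8 = sub(-12, 6) = -18
  d9 = add(6, 6) = 12
  d10 = mul(12, -6) = -72
  d12 = mul(-18, -72) = 1296
  d16 = sub(6, 1296) = -1290
  d17 = min2(-1290, -18) = -1290
  d18 = absv(-1290) = 1290
  d19 = add(-1290, 1290) = 0

Second demand — change propagation:
  d3: re-runs because s2 -6->7; s2 -6->7; new result 14.
  d6: re-runs because s2 -6->7; d3 -12->14; new result -7.
  d8: re-runs because d3 -12->14; d6 6->-7; new result 21.
  d9: re-runs because d6 6->-7; d6 6->-7; new result -14.
  d10: re-runs because d9 12->-14; s2 -6->7; new result -98.
  d12: re-runs because d8 -18->21; d10 -72->-98; new result -2058.
  d16: re-runs because d6 6->-7; d12 1296->-2058; new result 2051.
  d17: re-runs because d16 -1290->2051; d8 -18->21; new result 21.
  d18: re-runs because d17 -1290->21; new result 21.
  d19: re-runs because d17 -1290->21; d18 1290->21; new result 42.

d19 now evaluates to 42.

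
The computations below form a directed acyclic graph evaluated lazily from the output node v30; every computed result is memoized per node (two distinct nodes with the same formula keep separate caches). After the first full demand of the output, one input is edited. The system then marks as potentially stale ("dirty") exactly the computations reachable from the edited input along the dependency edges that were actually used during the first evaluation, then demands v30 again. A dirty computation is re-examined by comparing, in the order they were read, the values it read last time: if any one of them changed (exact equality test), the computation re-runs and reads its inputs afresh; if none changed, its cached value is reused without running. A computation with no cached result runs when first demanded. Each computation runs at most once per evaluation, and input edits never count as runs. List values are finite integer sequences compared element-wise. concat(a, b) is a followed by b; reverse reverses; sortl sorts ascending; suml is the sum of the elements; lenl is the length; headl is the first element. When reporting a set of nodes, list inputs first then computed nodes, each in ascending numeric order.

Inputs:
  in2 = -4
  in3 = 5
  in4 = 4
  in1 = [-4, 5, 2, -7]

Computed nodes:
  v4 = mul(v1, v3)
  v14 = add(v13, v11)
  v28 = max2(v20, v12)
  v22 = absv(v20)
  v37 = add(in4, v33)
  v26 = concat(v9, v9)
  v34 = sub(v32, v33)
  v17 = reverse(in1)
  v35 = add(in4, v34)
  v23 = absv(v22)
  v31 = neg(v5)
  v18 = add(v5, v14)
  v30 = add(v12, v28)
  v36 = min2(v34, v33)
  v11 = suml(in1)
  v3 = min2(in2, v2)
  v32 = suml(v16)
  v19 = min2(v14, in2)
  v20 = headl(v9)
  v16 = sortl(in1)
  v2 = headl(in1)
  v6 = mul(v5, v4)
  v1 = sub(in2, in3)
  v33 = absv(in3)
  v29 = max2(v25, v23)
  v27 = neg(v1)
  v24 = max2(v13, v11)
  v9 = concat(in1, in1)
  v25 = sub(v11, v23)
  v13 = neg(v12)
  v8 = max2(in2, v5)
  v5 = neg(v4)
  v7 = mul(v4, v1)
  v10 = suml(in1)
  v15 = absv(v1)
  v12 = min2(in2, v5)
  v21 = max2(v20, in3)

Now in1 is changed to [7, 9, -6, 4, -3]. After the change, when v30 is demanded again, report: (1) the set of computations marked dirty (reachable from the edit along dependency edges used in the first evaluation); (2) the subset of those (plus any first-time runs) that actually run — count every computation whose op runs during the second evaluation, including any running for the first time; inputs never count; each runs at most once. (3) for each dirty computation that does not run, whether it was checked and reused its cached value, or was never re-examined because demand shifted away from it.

The edit dirties: v2, v3, v4, v5, v9, v12, v20, v28, v30.
6 computations run: v2, v3, v9, v20, v28, v30.
Cache hits after checking: v4, v5, v12.
Note where the cutoff bites: v4 is checked, finds nothing changed, and keeps its cache.

First demand of the output computes:
  v1 = sub(-4, 5) = -9
  v2 = headl([-4, 5, 2, -7]) = -4
  v3 = min2(-4, -4) = -4
  v4 = mul(-9, -4) = 36
  v5 = neg(36) = -36
  v9 = concat([-4, 5, 2, -7], [-4, 5, 2, -7]) = [-4, 5, 2, -7, -4, 5, 2, -7]
  v12 = min2(-4, -36) = -36
  v20 = headl([-4, 5, 2, -7, -4, 5, 2, -7]) = -4
  v28 = max2(-4, -36) = -4
  v30 = add(-36, -4) = -40

After the edit, cleaning proceeds:
  v2: a read changed (in1 [-4, 5, 2, -7]->[7, 9, -6, 4, -3]) — executes, giving 7.
  v3: a read changed (v2 -4->7) — executes, giving -4 — identical to its old value.
  v4: dirty, but its reads are unchanged (v1 unchanged, v3 unchanged); cached 36 stands.
  v5: dirty, but its reads are unchanged (v4 unchanged); cached -36 stands.
  v9: a read changed (in1 [-4, 5, 2, -7]->[7, 9, -6, 4, -3]; in1 [-4, 5, 2, -7]->[7, 9, -6, 4, -3]) — executes, giving [7, 9, -6, 4, -3, 7, 9, -6, 4, -3].
  v12: dirty, but its reads are unchanged (in2 unchanged, v5 unchanged); cached -36 stands.
  v20: a read changed (v9 [-4, 5, 2, -7, -4, 5, 2, -7]->[7, 9, -6, 4, -3, 7, 9, -6, 4, -3]) — executes, giving 7.
  v28: a read changed (v20 -4->7) — executes, giving 7.
  v30: a read changed (v28 -4->7) — executes, giving -29.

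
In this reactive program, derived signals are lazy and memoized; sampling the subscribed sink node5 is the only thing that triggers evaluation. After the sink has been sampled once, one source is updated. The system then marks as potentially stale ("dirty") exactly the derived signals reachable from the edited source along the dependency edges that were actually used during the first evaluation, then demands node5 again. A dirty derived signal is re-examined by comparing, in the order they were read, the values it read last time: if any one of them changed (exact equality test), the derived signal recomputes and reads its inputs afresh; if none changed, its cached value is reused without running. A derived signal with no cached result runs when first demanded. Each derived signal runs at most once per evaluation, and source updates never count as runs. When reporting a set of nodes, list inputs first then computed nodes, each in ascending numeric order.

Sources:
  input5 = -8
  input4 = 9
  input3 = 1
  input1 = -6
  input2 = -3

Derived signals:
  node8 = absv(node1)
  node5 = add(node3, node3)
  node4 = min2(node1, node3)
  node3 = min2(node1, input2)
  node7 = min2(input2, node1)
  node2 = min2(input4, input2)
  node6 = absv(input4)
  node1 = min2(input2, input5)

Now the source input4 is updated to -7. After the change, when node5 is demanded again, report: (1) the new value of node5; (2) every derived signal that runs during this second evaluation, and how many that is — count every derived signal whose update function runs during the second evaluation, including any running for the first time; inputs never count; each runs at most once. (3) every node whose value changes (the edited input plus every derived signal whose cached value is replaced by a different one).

Demanding node5 again yields -16.
0 derived signals run: none.
The nodes whose values change: input4.
Note the shortcut — input4 feeds only undemanded nodes, so no recomputation happens.

First demand of the output computes:
  node1 = min2(-3, -8) = -8
  node3 = min2(-8, -3) = -8
  node5 = add(-8, -8) = -16

After the edit, cleaning proceeds:
  input4 only reaches undemanded nodes; the second demand re-runs nothing.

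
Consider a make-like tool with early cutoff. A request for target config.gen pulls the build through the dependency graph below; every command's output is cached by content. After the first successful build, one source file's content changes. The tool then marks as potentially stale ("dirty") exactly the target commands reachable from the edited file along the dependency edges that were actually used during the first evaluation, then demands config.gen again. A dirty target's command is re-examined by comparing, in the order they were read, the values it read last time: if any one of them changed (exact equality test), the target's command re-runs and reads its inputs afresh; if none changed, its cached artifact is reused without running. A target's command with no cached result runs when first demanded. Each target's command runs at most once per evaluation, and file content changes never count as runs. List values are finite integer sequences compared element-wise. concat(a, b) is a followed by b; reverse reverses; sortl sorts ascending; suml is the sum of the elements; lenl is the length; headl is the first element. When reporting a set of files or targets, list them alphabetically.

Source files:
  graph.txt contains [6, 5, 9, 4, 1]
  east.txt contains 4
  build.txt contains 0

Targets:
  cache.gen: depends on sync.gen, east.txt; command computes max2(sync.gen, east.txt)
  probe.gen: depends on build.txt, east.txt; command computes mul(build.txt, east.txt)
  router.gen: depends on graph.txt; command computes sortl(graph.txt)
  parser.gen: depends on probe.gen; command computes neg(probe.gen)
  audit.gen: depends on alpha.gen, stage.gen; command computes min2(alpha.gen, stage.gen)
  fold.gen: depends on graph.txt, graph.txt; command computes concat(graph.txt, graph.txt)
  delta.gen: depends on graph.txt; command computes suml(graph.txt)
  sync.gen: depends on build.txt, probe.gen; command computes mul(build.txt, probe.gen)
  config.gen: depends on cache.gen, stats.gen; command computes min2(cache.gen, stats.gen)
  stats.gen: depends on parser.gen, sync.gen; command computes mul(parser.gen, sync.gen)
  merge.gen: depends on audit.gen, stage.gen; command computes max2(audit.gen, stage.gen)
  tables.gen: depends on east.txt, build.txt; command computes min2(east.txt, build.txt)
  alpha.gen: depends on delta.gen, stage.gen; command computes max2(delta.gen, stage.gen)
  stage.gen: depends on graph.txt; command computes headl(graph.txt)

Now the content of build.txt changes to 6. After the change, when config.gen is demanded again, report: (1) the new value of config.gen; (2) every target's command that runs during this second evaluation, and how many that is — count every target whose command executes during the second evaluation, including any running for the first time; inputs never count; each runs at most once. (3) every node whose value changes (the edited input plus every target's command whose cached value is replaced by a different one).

First demand of the output computes:
  probe.gen = mul(0, 4) = 0
  parser.gen = neg(0) = 0
  sync.gen = mul(0, 0) = 0
  cache.gen = max2(0, 4) = 4
  stats.gen = mul(0, 0) = 0
  config.gen = min2(4, 0) = 0

After the edit, cleaning proceeds:
  probe.gen: a read changed (build.txt 0->6) — executes, giving 24.
  parser.gen: a read changed (probe.gen 0->24) — executes, giving -24.
  sync.gen: a read changed (build.txt 0->6; probe.gen 0->24) — executes, giving 144.
  cache.gen: a read changed (sync.gen 0->144) — executes, giving 144.
  stats.gen: a read changed (parser.gen 0->-24; sync.gen 0->144) — executes, giving -3456.
  config.gen: a read changed (cache.gen 4->144; stats.gen 0->-3456) — executes, giving -3456.

Demanding config.gen again yields -3456.
6 target commands run: cache.gen, config.gen, parser.gen, probe.gen, stats.gen, sync.gen.
The nodes whose values change: build.txt, cache.gen, config.gen, parser.gen, probe.gen, stats.gen, sync.gen.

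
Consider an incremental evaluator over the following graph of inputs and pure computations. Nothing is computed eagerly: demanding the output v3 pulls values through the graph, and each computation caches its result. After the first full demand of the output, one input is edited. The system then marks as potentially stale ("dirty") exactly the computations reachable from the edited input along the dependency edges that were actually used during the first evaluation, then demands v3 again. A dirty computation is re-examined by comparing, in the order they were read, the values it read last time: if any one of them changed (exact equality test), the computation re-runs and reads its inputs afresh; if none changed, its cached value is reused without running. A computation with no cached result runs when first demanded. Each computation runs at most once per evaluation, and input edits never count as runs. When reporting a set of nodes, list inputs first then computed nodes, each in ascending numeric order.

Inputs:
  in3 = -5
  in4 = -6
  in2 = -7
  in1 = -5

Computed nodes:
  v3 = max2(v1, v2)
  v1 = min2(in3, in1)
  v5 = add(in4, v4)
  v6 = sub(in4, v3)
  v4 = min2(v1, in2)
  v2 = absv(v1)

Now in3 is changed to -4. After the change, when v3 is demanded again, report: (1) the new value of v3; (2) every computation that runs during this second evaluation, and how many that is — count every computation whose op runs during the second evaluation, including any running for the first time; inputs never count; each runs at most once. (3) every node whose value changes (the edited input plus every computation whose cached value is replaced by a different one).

v3 now evaluates to 5.
Run set: v1 (1 run).
Changed values: in3.
The important point: v1 recomputes to an identical value, and the output ends up unchanged.

Initial pass — values computed on the first demand:
  v1 = min2(-5, -5) = -5
  v2 = absv(-5) = 5
  v3 = max2(-5, 5) = 5

Second demand — change propagation:
  v1: re-runs because in3 -5->-4; new result -5 (unchanged).
  v2: re-examined; everything it read last time is the same (v1 unchanged) — cache 5 kept, no run.
  v3: re-examined; everything it read last time is the same (v1 unchanged, v2 unchanged) — cache 5 kept, no run.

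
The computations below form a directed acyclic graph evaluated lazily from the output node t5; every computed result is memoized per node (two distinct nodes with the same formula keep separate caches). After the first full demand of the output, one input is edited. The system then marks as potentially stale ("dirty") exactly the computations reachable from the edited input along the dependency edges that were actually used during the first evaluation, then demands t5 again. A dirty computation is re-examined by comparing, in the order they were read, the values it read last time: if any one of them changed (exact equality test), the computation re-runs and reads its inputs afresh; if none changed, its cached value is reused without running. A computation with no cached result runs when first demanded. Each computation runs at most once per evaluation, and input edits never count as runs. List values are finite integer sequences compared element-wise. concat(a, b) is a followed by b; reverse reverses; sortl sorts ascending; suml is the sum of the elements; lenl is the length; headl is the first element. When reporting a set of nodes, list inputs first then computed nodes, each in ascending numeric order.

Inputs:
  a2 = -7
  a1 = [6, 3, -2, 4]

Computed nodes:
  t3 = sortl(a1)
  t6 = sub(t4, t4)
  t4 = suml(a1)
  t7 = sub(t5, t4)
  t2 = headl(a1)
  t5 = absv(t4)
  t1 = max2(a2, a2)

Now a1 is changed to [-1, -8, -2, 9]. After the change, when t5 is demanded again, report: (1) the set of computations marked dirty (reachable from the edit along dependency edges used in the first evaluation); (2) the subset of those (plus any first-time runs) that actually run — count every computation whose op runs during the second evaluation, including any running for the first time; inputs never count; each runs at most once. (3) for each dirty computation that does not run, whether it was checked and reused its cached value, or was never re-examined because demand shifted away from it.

The edit dirties: t4, t5.
2 computations run: t4, t5.
No dirty computation escaped a run.

First demand of the output computes:
  t4 = suml([6, 3, -2, 4]) = 11
  t5 = absv(11) = 11

After the edit, cleaning proceeds:
  t4: a read changed (a1 [6, 3, -2, 4]->[-1, -8, -2, 9]) — executes, giving -2.
  t5: a read changed (t4 11->-2) — executes, giving 2.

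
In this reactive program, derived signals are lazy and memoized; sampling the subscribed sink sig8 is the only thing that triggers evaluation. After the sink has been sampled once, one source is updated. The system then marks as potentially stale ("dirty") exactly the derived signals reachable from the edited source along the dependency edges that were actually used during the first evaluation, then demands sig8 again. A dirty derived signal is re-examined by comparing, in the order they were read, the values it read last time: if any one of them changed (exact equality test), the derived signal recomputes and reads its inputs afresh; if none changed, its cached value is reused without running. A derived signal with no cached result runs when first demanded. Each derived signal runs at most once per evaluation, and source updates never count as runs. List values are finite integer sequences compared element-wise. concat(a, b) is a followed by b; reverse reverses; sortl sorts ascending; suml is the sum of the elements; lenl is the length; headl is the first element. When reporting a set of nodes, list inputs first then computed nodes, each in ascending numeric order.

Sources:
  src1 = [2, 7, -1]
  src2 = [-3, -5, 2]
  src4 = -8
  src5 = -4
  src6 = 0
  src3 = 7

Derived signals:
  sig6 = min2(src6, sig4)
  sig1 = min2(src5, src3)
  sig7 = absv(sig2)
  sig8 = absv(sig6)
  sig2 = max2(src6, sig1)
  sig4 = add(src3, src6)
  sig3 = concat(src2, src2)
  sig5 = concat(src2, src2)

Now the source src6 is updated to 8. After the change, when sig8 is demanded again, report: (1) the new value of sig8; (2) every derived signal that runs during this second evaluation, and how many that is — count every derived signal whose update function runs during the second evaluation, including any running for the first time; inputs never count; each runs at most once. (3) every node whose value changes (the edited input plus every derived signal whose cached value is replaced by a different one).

First demand of the output computes:
  sig4 = add(7, 0) = 7
  sig6 = min2(0, 7) = 0
  sig8 = absv(0) = 0

After the edit, cleaning proceeds:
  sig4: a read changed (src6 0->8) — executes, giving 15.
  sig6: a read changed (src6 0->8; sig4 7->15) — executes, giving 8.
  sig8: a read changed (sig6 0->8) — executes, giving 8.

Demanding sig8 again yields 8.
3 derived signals run: sig4, sig6, sig8.
The nodes whose values change: src6, sig4, sig6, sig8.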